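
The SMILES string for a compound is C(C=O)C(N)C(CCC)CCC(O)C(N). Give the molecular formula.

C11H24N2O2

Atom tally by fragment:
  OHCCH2 → C:2 H:3 O:1
  CH(NH2) → C:1 H:3 N:1
  CH(CH2CH2CH3) → C:4 H:8
  CH2 → C:1 H:2
  CH2 → C:1 H:2
  CH(OH) → C:1 H:2 O:1
  CH2NH2 → C:1 H:4 N:1
Element totals:
  C: 11
  H: 24
  N: 2
  O: 2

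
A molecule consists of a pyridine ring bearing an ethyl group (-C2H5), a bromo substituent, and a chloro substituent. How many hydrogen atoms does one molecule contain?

Atom tally by fragment:
  pyridine ring core → C:5 H:5 N:1
  (− 3 ring H displaced by substituents)
  + C2H5 → C:2 H:5
  + Br → Br:1
  + Cl → Cl:1
Element totals:
  C: 7
  H: 7
  Br: 1
  Cl: 1
  N: 1

7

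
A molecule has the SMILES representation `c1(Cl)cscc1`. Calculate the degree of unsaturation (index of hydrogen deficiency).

Atom tally by fragment:
  thiophene ring core → C:4 H:4 S:1
  (− 1 ring H displaced by substituents)
  + Cl → Cl:1
Element totals:
  C: 4
  H: 3
  Cl: 1
  S: 1
Molecular formula: C4H3ClS.
DoU = (2C + 2 + N − H − X) / 2 = (2·4 + 2 + 0 − 3 − 1) / 2 = 3.

3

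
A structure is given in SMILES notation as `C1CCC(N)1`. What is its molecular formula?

C4H9N

Atom tally by fragment:
  cyclobutane ring core → C:4 H:8
  (− 1 ring H displaced by substituents)
  + NH2 → N:1 H:2
Element totals:
  C: 4
  H: 9
  N: 1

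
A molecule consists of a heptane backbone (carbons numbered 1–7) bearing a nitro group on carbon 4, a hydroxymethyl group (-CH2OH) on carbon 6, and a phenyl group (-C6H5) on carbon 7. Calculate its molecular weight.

251.33 g/mol

Atom tally by fragment:
  CH3 → C:1 H:3
  CH2 → C:1 H:2
  CH2 → C:1 H:2
  CH(NO2) → C:1 H:1 N:1 O:2
  CH2 → C:1 H:2
  CH(CH2OH) → C:2 H:4 O:1
  CH2C6H5 → C:7 H:7
Element totals:
  C: 14
  H: 21
  N: 1
  O: 3
Molecular formula: C14H21NO3.
  M = 14(12.011) + 21(1.008) + 14.007 + 3(15.999)
    = 168.154 + 21.168 + 14.007 + 47.997 = 251.326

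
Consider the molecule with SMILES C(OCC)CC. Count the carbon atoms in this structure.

Atom tally by fragment:
  C2H5OCH2 → C:3 H:7 O:1
  CH2 → C:1 H:2
  CH3 → C:1 H:3
Element totals:
  C: 5
  H: 12
  O: 1

5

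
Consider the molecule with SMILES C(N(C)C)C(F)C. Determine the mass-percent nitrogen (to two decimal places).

Atom tally by fragment:
  (CH3)2NCH2 → C:3 H:8 N:1
  CH(F) → C:1 H:1 F:1
  CH3 → C:1 H:3
Element totals:
  C: 5
  H: 12
  F: 1
  N: 1
Molecular formula: C5H12FN.
Molar mass = 105.156 g/mol.
Mass from N: 1 × 14.007 = 14.007 g/mol.
%N = 14.007 / 105.156 × 100 = 13.32%.

13.32%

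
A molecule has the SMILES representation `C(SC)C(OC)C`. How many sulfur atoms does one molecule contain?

Atom tally by fragment:
  CH3SCH2 → C:2 H:5 S:1
  CH(OCH3) → C:2 H:4 O:1
  CH3 → C:1 H:3
Element totals:
  C: 5
  H: 12
  O: 1
  S: 1

1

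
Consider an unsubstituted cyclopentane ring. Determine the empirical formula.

Atom tally by fragment:
  cyclopentane ring core → C:5 H:10
Element totals:
  C: 5
  H: 10
Molecular formula: C5H10.
gcd of subscripts = 5; dividing each by 5:
  C: 5/5 = 1
  H: 10/5 = 2

CH2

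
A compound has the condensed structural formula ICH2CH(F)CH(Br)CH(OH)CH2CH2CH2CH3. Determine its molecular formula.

Atom tally by fragment:
  ICH2 → C:1 H:2 I:1
  CH(F) → C:1 H:1 F:1
  CH(Br) → C:1 H:1 Br:1
  CH(OH) → C:1 H:2 O:1
  CH2 → C:1 H:2
  CH2 → C:1 H:2
  CH2 → C:1 H:2
  CH3 → C:1 H:3
Element totals:
  C: 8
  H: 15
  Br: 1
  F: 1
  I: 1
  O: 1

C8H15BrFIO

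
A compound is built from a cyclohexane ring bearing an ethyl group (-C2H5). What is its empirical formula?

CH2

Atom tally by fragment:
  cyclohexane ring core → C:6 H:12
  (− 1 ring H displaced by substituents)
  + C2H5 → C:2 H:5
Element totals:
  C: 8
  H: 16
Molecular formula: C8H16.
gcd of subscripts = 8; dividing each by 8:
  C: 8/8 = 1
  H: 16/8 = 2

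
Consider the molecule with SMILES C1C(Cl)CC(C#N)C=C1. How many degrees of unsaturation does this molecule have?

4

Atom tally by fragment:
  cyclohexene ring core → C:6 H:10
  (− 2 ring H displaced by substituents)
  + Cl → Cl:1
  + CN → C:1 N:1
Element totals:
  C: 7
  H: 8
  Cl: 1
  N: 1
Molecular formula: C7H8ClN.
DoU = (2C + 2 + N − H − X) / 2 = (2·7 + 2 + 1 − 8 − 1) / 2 = 4.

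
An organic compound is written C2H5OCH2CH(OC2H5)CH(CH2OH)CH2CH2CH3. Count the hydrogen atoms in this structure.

24

Atom tally by fragment:
  C2H5OCH2 → C:3 H:7 O:1
  CH(OC2H5) → C:3 H:6 O:1
  CH(CH2OH) → C:2 H:4 O:1
  CH2 → C:1 H:2
  CH2 → C:1 H:2
  CH3 → C:1 H:3
Element totals:
  C: 11
  H: 24
  O: 3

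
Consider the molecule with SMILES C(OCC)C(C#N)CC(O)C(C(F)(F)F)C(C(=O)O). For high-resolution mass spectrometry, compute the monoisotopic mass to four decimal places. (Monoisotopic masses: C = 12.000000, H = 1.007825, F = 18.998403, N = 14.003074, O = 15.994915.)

283.1031

Atom tally by fragment:
  C2H5OCH2 → C:3 H:7 O:1
  CH(CN) → C:2 H:1 N:1
  CH2 → C:1 H:2
  CH(OH) → C:1 H:2 O:1
  CH(CF3) → C:2 H:1 F:3
  CH2COOH → C:2 H:3 O:2
Element totals:
  C: 11
  H: 16
  F: 3
  N: 1
  O: 4
Molecular formula: C11H16F3NO4.
  M = 11(12.0) + 16(1.007825) + 3(18.998403) + 14.003074 + 4(15.994915)
    = 132.000000 + 16.125200 + 56.995209 + 14.003074 + 63.979660 = 283.103143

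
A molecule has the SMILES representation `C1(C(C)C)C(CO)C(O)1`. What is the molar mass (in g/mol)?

130.19 g/mol

Atom tally by fragment:
  cyclopropane ring core → C:3 H:6
  (− 3 ring H displaced by substituents)
  + CH(CH3)2 → C:3 H:7
  + CH2OH → C:1 H:3 O:1
  + OH → O:1 H:1
Element totals:
  C: 7
  H: 14
  O: 2
Molecular formula: C7H14O2.
  M = 7(12.011) + 14(1.008) + 2(15.999)
    = 84.077 + 14.112 + 31.998 = 130.187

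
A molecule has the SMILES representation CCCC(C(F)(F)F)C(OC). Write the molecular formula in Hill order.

C7H13F3O

Atom tally by fragment:
  CH3 → C:1 H:3
  CH2 → C:1 H:2
  CH2 → C:1 H:2
  CH(CF3) → C:2 H:1 F:3
  CH2OCH3 → C:2 H:5 O:1
Element totals:
  C: 7
  H: 13
  F: 3
  O: 1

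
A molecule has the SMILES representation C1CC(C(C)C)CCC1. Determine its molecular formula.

C9H18

Atom tally by fragment:
  cyclohexane ring core → C:6 H:12
  (− 1 ring H displaced by substituents)
  + CH(CH3)2 → C:3 H:7
Element totals:
  C: 9
  H: 18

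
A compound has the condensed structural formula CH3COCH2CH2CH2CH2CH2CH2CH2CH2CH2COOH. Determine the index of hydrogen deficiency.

2

Element totals:
  C: 12
  H: 22
  O: 3
Molecular formula: C12H22O3.
DoU = (2C + 2 + N − H − X) / 2 = (2·12 + 2 + 0 − 22 − 0) / 2 = 2.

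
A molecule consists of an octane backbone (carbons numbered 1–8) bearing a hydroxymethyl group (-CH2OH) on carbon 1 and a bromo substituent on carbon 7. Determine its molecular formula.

Atom tally by fragment:
  HOCH2CH2 → C:2 H:5 O:1
  CH2 → C:1 H:2
  CH2 → C:1 H:2
  CH2 → C:1 H:2
  CH2 → C:1 H:2
  CH2 → C:1 H:2
  CH(Br) → C:1 H:1 Br:1
  CH3 → C:1 H:3
Element totals:
  C: 9
  H: 19
  Br: 1
  O: 1

C9H19BrO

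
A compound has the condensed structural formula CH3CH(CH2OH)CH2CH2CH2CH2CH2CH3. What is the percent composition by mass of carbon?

74.93%

Atom tally by fragment:
  CH3 → C:1 H:3
  CH(CH2OH) → C:2 H:4 O:1
  CH2 → C:1 H:2
  CH2 → C:1 H:2
  CH2 → C:1 H:2
  CH2 → C:1 H:2
  CH2 → C:1 H:2
  CH3 → C:1 H:3
Element totals:
  C: 9
  H: 20
  O: 1
Molecular formula: C9H20O.
Molar mass = 144.258 g/mol.
Mass from C: 9 × 12.011 = 108.099 g/mol.
%C = 108.099 / 144.258 × 100 = 74.93%.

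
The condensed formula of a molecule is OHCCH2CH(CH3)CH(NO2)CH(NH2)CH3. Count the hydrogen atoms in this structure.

Element totals:
  C: 7
  H: 14
  N: 2
  O: 3

14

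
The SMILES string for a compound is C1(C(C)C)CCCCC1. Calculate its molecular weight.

126.24 g/mol

Atom tally by fragment:
  cyclohexane ring core → C:6 H:12
  (− 1 ring H displaced by substituents)
  + CH(CH3)2 → C:3 H:7
Element totals:
  C: 9
  H: 18
Molecular formula: C9H18.
  M = 9(12.011) + 18(1.008)
    = 108.099 + 18.144 = 126.243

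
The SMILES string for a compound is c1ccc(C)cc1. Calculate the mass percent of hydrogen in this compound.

8.75%

Atom tally by fragment:
  benzene ring core → C:6 H:6
  (− 1 ring H displaced by substituents)
  + CH3 → C:1 H:3
Element totals:
  C: 7
  H: 8
Molecular formula: C7H8.
Molar mass = 92.141 g/mol.
Mass from H: 8 × 1.008 = 8.064 g/mol.
%H = 8.064 / 92.141 × 100 = 8.75%.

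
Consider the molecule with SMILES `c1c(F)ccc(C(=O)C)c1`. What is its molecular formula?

Atom tally by fragment:
  benzene ring core → C:6 H:6
  (− 2 ring H displaced by substituents)
  + F → F:1
  + COCH3 → C:2 H:3 O:1
Element totals:
  C: 8
  H: 7
  F: 1
  O: 1

C8H7FO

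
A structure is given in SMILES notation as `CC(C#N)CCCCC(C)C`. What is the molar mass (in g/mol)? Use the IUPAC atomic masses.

153.27 g/mol

Atom tally by fragment:
  CH3 → C:1 H:3
  CH(CN) → C:2 H:1 N:1
  CH2 → C:1 H:2
  CH2 → C:1 H:2
  CH2 → C:1 H:2
  CH2 → C:1 H:2
  CH(CH3) → C:2 H:4
  CH3 → C:1 H:3
Element totals:
  C: 10
  H: 19
  N: 1
Molecular formula: C10H19N.
  M = 10(12.011) + 19(1.008) + 14.007
    = 120.110 + 19.152 + 14.007 = 153.269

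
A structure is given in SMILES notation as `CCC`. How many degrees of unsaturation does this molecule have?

Atom tally by fragment:
  CH3 → C:1 H:3
  CH2 → C:1 H:2
  CH3 → C:1 H:3
Element totals:
  C: 3
  H: 8
Molecular formula: C3H8.
DoU = (2C + 2 + N − H − X) / 2 = (2·3 + 2 + 0 − 8 − 0) / 2 = 0.

0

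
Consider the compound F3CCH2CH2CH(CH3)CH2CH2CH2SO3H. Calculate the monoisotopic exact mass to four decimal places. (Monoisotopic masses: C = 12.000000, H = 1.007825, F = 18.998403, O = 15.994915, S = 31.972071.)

248.0694

Atom tally by fragment:
  F3CCH2 → C:2 H:2 F:3
  CH2 → C:1 H:2
  CH(CH3) → C:2 H:4
  CH2 → C:1 H:2
  CH2 → C:1 H:2
  CH2SO3H → C:1 H:3 S:1 O:3
Element totals:
  C: 8
  H: 15
  F: 3
  O: 3
  S: 1
Molecular formula: C8H15F3O3S.
  M = 8(12.0) + 15(1.007825) + 3(18.998403) + 3(15.994915) + 31.972071
    = 96.000000 + 15.117375 + 56.995209 + 47.984745 + 31.972071 = 248.069400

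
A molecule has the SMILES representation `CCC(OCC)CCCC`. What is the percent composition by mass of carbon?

74.93%

Atom tally by fragment:
  CH3 → C:1 H:3
  CH2 → C:1 H:2
  CH(OC2H5) → C:3 H:6 O:1
  CH2 → C:1 H:2
  CH2 → C:1 H:2
  CH2 → C:1 H:2
  CH3 → C:1 H:3
Element totals:
  C: 9
  H: 20
  O: 1
Molecular formula: C9H20O.
Molar mass = 144.258 g/mol.
Mass from C: 9 × 12.011 = 108.099 g/mol.
%C = 108.099 / 144.258 × 100 = 74.93%.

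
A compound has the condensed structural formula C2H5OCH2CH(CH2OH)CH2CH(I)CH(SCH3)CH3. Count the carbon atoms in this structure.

10

Atom tally by fragment:
  C2H5OCH2 → C:3 H:7 O:1
  CH(CH2OH) → C:2 H:4 O:1
  CH2 → C:1 H:2
  CH(I) → C:1 H:1 I:1
  CH(SCH3) → C:2 H:4 S:1
  CH3 → C:1 H:3
Element totals:
  C: 10
  H: 21
  I: 1
  O: 2
  S: 1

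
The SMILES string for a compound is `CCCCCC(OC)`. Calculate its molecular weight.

116.20 g/mol

Atom tally by fragment:
  CH3 → C:1 H:3
  CH2 → C:1 H:2
  CH2 → C:1 H:2
  CH2 → C:1 H:2
  CH2 → C:1 H:2
  CH2OCH3 → C:2 H:5 O:1
Element totals:
  C: 7
  H: 16
  O: 1
Molecular formula: C7H16O.
  M = 7(12.011) + 16(1.008) + 15.999
    = 84.077 + 16.128 + 15.999 = 116.204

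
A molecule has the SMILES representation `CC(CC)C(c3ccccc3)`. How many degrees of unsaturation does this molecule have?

Atom tally by fragment:
  CH3 → C:1 H:3
  CH(C2H5) → C:3 H:6
  CH2C6H5 → C:7 H:7
Element totals:
  C: 11
  H: 16
Molecular formula: C11H16.
DoU = (2C + 2 + N − H − X) / 2 = (2·11 + 2 + 0 − 16 − 0) / 2 = 4.

4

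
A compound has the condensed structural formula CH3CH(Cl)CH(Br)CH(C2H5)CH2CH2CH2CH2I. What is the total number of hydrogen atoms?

Element totals:
  C: 10
  H: 19
  Br: 1
  Cl: 1
  I: 1

19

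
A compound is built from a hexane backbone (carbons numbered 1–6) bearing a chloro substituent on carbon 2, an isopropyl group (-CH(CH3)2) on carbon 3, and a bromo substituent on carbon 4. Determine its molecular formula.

Atom tally by fragment:
  CH3 → C:1 H:3
  CH(Cl) → C:1 H:1 Cl:1
  CH(CH(CH3)2) → C:4 H:8
  CH(Br) → C:1 H:1 Br:1
  CH2 → C:1 H:2
  CH3 → C:1 H:3
Element totals:
  C: 9
  H: 18
  Br: 1
  Cl: 1

C9H18BrCl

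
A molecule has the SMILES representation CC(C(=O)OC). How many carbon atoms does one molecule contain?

Atom tally by fragment:
  CH3 → C:1 H:3
  CH2COOCH3 → C:3 H:5 O:2
Element totals:
  C: 4
  H: 8
  O: 2

4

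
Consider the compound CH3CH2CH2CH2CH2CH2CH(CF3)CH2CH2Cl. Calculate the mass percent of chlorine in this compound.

15.37%

Atom tally by fragment:
  CH3 → C:1 H:3
  CH2 → C:1 H:2
  CH2 → C:1 H:2
  CH2 → C:1 H:2
  CH2 → C:1 H:2
  CH2 → C:1 H:2
  CH(CF3) → C:2 H:1 F:3
  CH2 → C:1 H:2
  CH2Cl → C:1 H:2 Cl:1
Element totals:
  C: 10
  H: 18
  Cl: 1
  F: 3
Molecular formula: C10H18ClF3.
Molar mass = 230.698 g/mol.
Mass from Cl: 1 × 35.45 = 35.450 g/mol.
%Cl = 35.450 / 230.698 × 100 = 15.37%.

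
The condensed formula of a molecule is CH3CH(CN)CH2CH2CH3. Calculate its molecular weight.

Atom tally by fragment:
  CH3 → C:1 H:3
  CH(CN) → C:2 H:1 N:1
  CH2 → C:1 H:2
  CH2 → C:1 H:2
  CH3 → C:1 H:3
Element totals:
  C: 6
  H: 11
  N: 1
Molecular formula: C6H11N.
  M = 6(12.011) + 11(1.008) + 14.007
    = 72.066 + 11.088 + 14.007 = 97.161

97.16 g/mol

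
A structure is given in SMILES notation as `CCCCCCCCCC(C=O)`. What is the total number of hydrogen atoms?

22

Atom tally by fragment:
  CH3 → C:1 H:3
  CH2 → C:1 H:2
  CH2 → C:1 H:2
  CH2 → C:1 H:2
  CH2 → C:1 H:2
  CH2 → C:1 H:2
  CH2 → C:1 H:2
  CH2 → C:1 H:2
  CH2 → C:1 H:2
  CH2CHO → C:2 H:3 O:1
Element totals:
  C: 11
  H: 22
  O: 1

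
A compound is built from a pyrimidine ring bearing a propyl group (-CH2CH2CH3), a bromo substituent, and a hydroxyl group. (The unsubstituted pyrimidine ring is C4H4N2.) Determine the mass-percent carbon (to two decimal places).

38.73%

Atom tally by fragment:
  pyrimidine ring core → C:4 H:4 N:2
  (− 3 ring H displaced by substituents)
  + CH2CH2CH3 → C:3 H:7
  + Br → Br:1
  + OH → O:1 H:1
Element totals:
  C: 7
  H: 9
  Br: 1
  N: 2
  O: 1
Molecular formula: C7H9BrN2O.
Molar mass = 217.066 g/mol.
Mass from C: 7 × 12.011 = 84.077 g/mol.
%C = 84.077 / 217.066 × 100 = 38.73%.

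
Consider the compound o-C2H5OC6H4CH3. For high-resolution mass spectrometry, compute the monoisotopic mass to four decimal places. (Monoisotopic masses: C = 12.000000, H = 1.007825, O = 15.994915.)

136.0888

Element totals:
  C: 9
  H: 12
  O: 1
Molecular formula: C9H12O.
  M = 9(12.0) + 12(1.007825) + 15.994915
    = 108.000000 + 12.093900 + 15.994915 = 136.088815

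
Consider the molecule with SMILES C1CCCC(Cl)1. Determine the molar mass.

Atom tally by fragment:
  cyclopentane ring core → C:5 H:10
  (− 1 ring H displaced by substituents)
  + Cl → Cl:1
Element totals:
  C: 5
  H: 9
  Cl: 1
Molecular formula: C5H9Cl.
  M = 5(12.011) + 9(1.008) + 35.45
    = 60.055 + 9.072 + 35.450 = 104.577

104.58 g/mol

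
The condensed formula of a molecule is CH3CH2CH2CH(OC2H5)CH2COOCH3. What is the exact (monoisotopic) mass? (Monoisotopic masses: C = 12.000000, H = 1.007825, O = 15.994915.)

Atom tally by fragment:
  CH3 → C:1 H:3
  CH2 → C:1 H:2
  CH2 → C:1 H:2
  CH(OC2H5) → C:3 H:6 O:1
  CH2COOCH3 → C:3 H:5 O:2
Element totals:
  C: 9
  H: 18
  O: 3
Molecular formula: C9H18O3.
  M = 9(12.0) + 18(1.007825) + 3(15.994915)
    = 108.000000 + 18.140850 + 47.984745 = 174.125595

174.1256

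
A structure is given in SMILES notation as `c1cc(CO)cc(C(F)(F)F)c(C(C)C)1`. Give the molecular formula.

Atom tally by fragment:
  benzene ring core → C:6 H:6
  (− 3 ring H displaced by substituents)
  + CH2OH → C:1 H:3 O:1
  + CF3 → C:1 F:3
  + CH(CH3)2 → C:3 H:7
Element totals:
  C: 11
  H: 13
  F: 3
  O: 1

C11H13F3O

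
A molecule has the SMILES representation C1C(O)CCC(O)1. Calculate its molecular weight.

Atom tally by fragment:
  cyclopentane ring core → C:5 H:10
  (− 2 ring H displaced by substituents)
  + OH → O:1 H:1
  + OH → O:1 H:1
Element totals:
  C: 5
  H: 10
  O: 2
Molecular formula: C5H10O2.
  M = 5(12.011) + 10(1.008) + 2(15.999)
    = 60.055 + 10.080 + 31.998 = 102.133

102.13 g/mol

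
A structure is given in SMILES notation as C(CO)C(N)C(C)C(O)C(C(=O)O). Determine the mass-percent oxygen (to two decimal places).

Atom tally by fragment:
  HOCH2CH2 → C:2 H:5 O:1
  CH(NH2) → C:1 H:3 N:1
  CH(CH3) → C:2 H:4
  CH(OH) → C:1 H:2 O:1
  CH2COOH → C:2 H:3 O:2
Element totals:
  C: 8
  H: 17
  N: 1
  O: 4
Molecular formula: C8H17NO4.
Molar mass = 191.227 g/mol.
Mass from O: 4 × 15.999 = 63.996 g/mol.
%O = 63.996 / 191.227 × 100 = 33.47%.

33.47%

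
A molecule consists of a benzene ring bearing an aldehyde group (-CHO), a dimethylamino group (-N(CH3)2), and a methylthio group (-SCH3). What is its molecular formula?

C10H13NOS

Atom tally by fragment:
  benzene ring core → C:6 H:6
  (− 3 ring H displaced by substituents)
  + CHO → C:1 H:1 O:1
  + N(CH3)2 → N:1 C:2 H:6
  + SCH3 → C:1 H:3 S:1
Element totals:
  C: 10
  H: 13
  N: 1
  O: 1
  S: 1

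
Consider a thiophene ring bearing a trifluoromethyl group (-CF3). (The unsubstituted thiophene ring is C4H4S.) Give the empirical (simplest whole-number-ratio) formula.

Atom tally by fragment:
  thiophene ring core → C:4 H:4 S:1
  (− 1 ring H displaced by substituents)
  + CF3 → C:1 F:3
Element totals:
  C: 5
  H: 3
  F: 3
  S: 1
Molecular formula: C5H3F3S.
gcd of subscripts (5, 3, 3, 1) = 1, so the empirical formula equals the molecular formula.

C5H3F3S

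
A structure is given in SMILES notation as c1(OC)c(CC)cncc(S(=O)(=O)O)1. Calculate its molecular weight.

217.24 g/mol

Atom tally by fragment:
  pyridine ring core → C:5 H:5 N:1
  (− 3 ring H displaced by substituents)
  + OCH3 → C:1 H:3 O:1
  + C2H5 → C:2 H:5
  + SO3H → S:1 O:3 H:1
Element totals:
  C: 8
  H: 11
  N: 1
  O: 4
  S: 1
Molecular formula: C8H11NO4S.
  M = 8(12.011) + 11(1.008) + 14.007 + 4(15.999) + 32.06
    = 96.088 + 11.088 + 14.007 + 63.996 + 32.060 = 217.239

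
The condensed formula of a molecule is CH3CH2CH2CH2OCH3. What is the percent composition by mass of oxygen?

Element totals:
  C: 5
  H: 12
  O: 1
Molecular formula: C5H12O.
Molar mass = 88.150 g/mol.
Mass from O: 1 × 15.999 = 15.999 g/mol.
%O = 15.999 / 88.150 × 100 = 18.15%.

18.15%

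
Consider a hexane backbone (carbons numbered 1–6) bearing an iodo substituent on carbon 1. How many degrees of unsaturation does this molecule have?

Atom tally by fragment:
  ICH2 → C:1 H:2 I:1
  CH2 → C:1 H:2
  CH2 → C:1 H:2
  CH2 → C:1 H:2
  CH2 → C:1 H:2
  CH3 → C:1 H:3
Element totals:
  C: 6
  H: 13
  I: 1
Molecular formula: C6H13I.
DoU = (2C + 2 + N − H − X) / 2 = (2·6 + 2 + 0 − 13 − 1) / 2 = 0.

0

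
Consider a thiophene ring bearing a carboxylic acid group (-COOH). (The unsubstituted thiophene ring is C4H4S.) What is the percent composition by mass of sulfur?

Atom tally by fragment:
  thiophene ring core → C:4 H:4 S:1
  (− 1 ring H displaced by substituents)
  + COOH → C:1 H:1 O:2
Element totals:
  C: 5
  H: 4
  O: 2
  S: 1
Molecular formula: C5H4O2S.
Molar mass = 128.145 g/mol.
Mass from S: 1 × 32.06 = 32.060 g/mol.
%S = 32.060 / 128.145 × 100 = 25.02%.

25.02%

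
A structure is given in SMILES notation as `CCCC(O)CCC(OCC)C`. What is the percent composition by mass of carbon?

68.92%

Atom tally by fragment:
  CH3 → C:1 H:3
  CH2 → C:1 H:2
  CH2 → C:1 H:2
  CH(OH) → C:1 H:2 O:1
  CH2 → C:1 H:2
  CH2 → C:1 H:2
  CH(OC2H5) → C:3 H:6 O:1
  CH3 → C:1 H:3
Element totals:
  C: 10
  H: 22
  O: 2
Molecular formula: C10H22O2.
Molar mass = 174.284 g/mol.
Mass from C: 10 × 12.011 = 120.110 g/mol.
%C = 120.110 / 174.284 × 100 = 68.92%.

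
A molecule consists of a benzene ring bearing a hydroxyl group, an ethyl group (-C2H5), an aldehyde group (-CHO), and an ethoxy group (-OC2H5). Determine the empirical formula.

C11H14O3

Atom tally by fragment:
  benzene ring core → C:6 H:6
  (− 4 ring H displaced by substituents)
  + OH → O:1 H:1
  + C2H5 → C:2 H:5
  + CHO → C:1 H:1 O:1
  + OC2H5 → C:2 H:5 O:1
Element totals:
  C: 11
  H: 14
  O: 3
Molecular formula: C11H14O3.
gcd of subscripts (11, 14, 3) = 1, so the empirical formula equals the molecular formula.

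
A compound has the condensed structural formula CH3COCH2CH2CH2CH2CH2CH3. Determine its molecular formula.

C8H16O

Element totals:
  C: 8
  H: 16
  O: 1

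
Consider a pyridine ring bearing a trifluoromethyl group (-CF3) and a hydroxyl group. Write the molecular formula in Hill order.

C6H4F3NO

Atom tally by fragment:
  pyridine ring core → C:5 H:5 N:1
  (− 2 ring H displaced by substituents)
  + CF3 → C:1 F:3
  + OH → O:1 H:1
Element totals:
  C: 6
  H: 4
  F: 3
  N: 1
  O: 1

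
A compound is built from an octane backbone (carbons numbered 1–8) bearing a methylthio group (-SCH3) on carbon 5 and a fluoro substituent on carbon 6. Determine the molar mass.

178.31 g/mol

Atom tally by fragment:
  CH3 → C:1 H:3
  CH2 → C:1 H:2
  CH2 → C:1 H:2
  CH2 → C:1 H:2
  CH(SCH3) → C:2 H:4 S:1
  CH(F) → C:1 H:1 F:1
  CH2 → C:1 H:2
  CH3 → C:1 H:3
Element totals:
  C: 9
  H: 19
  F: 1
  S: 1
Molecular formula: C9H19FS.
  M = 9(12.011) + 19(1.008) + 18.998 + 32.06
    = 108.099 + 19.152 + 18.998 + 32.060 = 178.309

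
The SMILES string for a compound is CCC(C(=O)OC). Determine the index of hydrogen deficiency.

Atom tally by fragment:
  CH3 → C:1 H:3
  CH2 → C:1 H:2
  CH2COOCH3 → C:3 H:5 O:2
Element totals:
  C: 5
  H: 10
  O: 2
Molecular formula: C5H10O2.
DoU = (2C + 2 + N − H − X) / 2 = (2·5 + 2 + 0 − 10 − 0) / 2 = 1.

1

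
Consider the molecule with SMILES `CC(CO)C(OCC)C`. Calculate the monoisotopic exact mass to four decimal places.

132.1150

Atom tally by fragment:
  CH3 → C:1 H:3
  CH(CH2OH) → C:2 H:4 O:1
  CH(OC2H5) → C:3 H:6 O:1
  CH3 → C:1 H:3
Element totals:
  C: 7
  H: 16
  O: 2
Molecular formula: C7H16O2.
  M = 7(12.0) + 16(1.007825) + 2(15.994915)
    = 84.000000 + 16.125200 + 31.989830 = 132.115030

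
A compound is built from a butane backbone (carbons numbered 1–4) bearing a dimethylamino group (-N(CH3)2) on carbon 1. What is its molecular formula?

C6H15N

Atom tally by fragment:
  (CH3)2NCH2 → C:3 H:8 N:1
  CH2 → C:1 H:2
  CH2 → C:1 H:2
  CH3 → C:1 H:3
Element totals:
  C: 6
  H: 15
  N: 1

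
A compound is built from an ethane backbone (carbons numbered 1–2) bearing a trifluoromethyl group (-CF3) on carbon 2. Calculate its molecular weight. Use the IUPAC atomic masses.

98.07 g/mol

Atom tally by fragment:
  CH3 → C:1 H:3
  CH2CF3 → C:2 H:2 F:3
Element totals:
  C: 3
  H: 5
  F: 3
Molecular formula: C3H5F3.
  M = 3(12.011) + 5(1.008) + 3(18.998)
    = 36.033 + 5.040 + 56.994 = 98.067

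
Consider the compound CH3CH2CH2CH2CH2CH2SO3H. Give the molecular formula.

C6H14O3S

Element totals:
  C: 6
  H: 14
  O: 3
  S: 1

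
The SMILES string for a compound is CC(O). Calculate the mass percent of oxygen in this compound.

34.73%

Atom tally by fragment:
  CH3 → C:1 H:3
  CH2OH → C:1 H:3 O:1
Element totals:
  C: 2
  H: 6
  O: 1
Molecular formula: C2H6O.
Molar mass = 46.069 g/mol.
Mass from O: 1 × 15.999 = 15.999 g/mol.
%O = 15.999 / 46.069 × 100 = 34.73%.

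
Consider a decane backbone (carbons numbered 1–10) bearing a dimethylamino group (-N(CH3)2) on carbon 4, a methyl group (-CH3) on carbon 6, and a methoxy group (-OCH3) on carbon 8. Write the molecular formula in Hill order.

C14H31NO

Atom tally by fragment:
  CH3 → C:1 H:3
  CH2 → C:1 H:2
  CH2 → C:1 H:2
  CH(N(CH3)2) → C:3 H:7 N:1
  CH2 → C:1 H:2
  CH(CH3) → C:2 H:4
  CH2 → C:1 H:2
  CH(OCH3) → C:2 H:4 O:1
  CH2 → C:1 H:2
  CH3 → C:1 H:3
Element totals:
  C: 14
  H: 31
  N: 1
  O: 1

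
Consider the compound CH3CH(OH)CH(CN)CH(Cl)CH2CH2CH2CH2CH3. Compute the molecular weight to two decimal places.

Atom tally by fragment:
  CH3 → C:1 H:3
  CH(OH) → C:1 H:2 O:1
  CH(CN) → C:2 H:1 N:1
  CH(Cl) → C:1 H:1 Cl:1
  CH2 → C:1 H:2
  CH2 → C:1 H:2
  CH2 → C:1 H:2
  CH2 → C:1 H:2
  CH3 → C:1 H:3
Element totals:
  C: 10
  H: 18
  Cl: 1
  N: 1
  O: 1
Molecular formula: C10H18ClNO.
  M = 10(12.011) + 18(1.008) + 35.45 + 14.007 + 15.999
    = 120.110 + 18.144 + 35.450 + 14.007 + 15.999 = 203.710

203.71 g/mol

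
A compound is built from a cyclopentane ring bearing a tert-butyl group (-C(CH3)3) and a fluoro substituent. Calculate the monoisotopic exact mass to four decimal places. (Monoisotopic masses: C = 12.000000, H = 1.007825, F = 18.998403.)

Atom tally by fragment:
  cyclopentane ring core → C:5 H:10
  (− 2 ring H displaced by substituents)
  + C(CH3)3 → C:4 H:9
  + F → F:1
Element totals:
  C: 9
  H: 17
  F: 1
Molecular formula: C9H17F.
  M = 9(12.0) + 17(1.007825) + 18.998403
    = 108.000000 + 17.133025 + 18.998403 = 144.131428

144.1314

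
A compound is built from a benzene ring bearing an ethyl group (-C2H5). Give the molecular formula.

C8H10

Atom tally by fragment:
  benzene ring core → C:6 H:6
  (− 1 ring H displaced by substituents)
  + C2H5 → C:2 H:5
Element totals:
  C: 8
  H: 10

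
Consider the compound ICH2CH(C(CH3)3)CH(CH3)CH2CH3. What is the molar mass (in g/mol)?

Element totals:
  C: 10
  H: 21
  I: 1
Molecular formula: C10H21I.
  M = 10(12.011) + 21(1.008) + 126.904
    = 120.110 + 21.168 + 126.904 = 268.182

268.18 g/mol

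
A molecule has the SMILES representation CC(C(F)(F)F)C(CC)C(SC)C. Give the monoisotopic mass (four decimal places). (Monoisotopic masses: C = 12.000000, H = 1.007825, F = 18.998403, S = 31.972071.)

214.1003

Atom tally by fragment:
  CH3 → C:1 H:3
  CH(CF3) → C:2 H:1 F:3
  CH(C2H5) → C:3 H:6
  CH(SCH3) → C:2 H:4 S:1
  CH3 → C:1 H:3
Element totals:
  C: 9
  H: 17
  F: 3
  S: 1
Molecular formula: C9H17F3S.
  M = 9(12.0) + 17(1.007825) + 3(18.998403) + 31.972071
    = 108.000000 + 17.133025 + 56.995209 + 31.972071 = 214.100305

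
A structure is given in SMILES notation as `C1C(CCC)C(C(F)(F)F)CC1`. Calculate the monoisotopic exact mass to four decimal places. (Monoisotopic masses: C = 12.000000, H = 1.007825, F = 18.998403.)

Atom tally by fragment:
  cyclopentane ring core → C:5 H:10
  (− 2 ring H displaced by substituents)
  + CH2CH2CH3 → C:3 H:7
  + CF3 → C:1 F:3
Element totals:
  C: 9
  H: 15
  F: 3
Molecular formula: C9H15F3.
  M = 9(12.0) + 15(1.007825) + 3(18.998403)
    = 108.000000 + 15.117375 + 56.995209 = 180.112584

180.1126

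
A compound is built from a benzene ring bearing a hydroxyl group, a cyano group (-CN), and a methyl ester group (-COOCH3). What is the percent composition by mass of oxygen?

Atom tally by fragment:
  benzene ring core → C:6 H:6
  (− 3 ring H displaced by substituents)
  + OH → O:1 H:1
  + CN → C:1 N:1
  + COOCH3 → C:2 H:3 O:2
Element totals:
  C: 9
  H: 7
  N: 1
  O: 3
Molecular formula: C9H7NO3.
Molar mass = 177.159 g/mol.
Mass from O: 3 × 15.999 = 47.997 g/mol.
%O = 47.997 / 177.159 × 100 = 27.09%.

27.09%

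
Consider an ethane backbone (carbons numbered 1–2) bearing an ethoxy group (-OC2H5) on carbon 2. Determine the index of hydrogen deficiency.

0

Atom tally by fragment:
  CH3 → C:1 H:3
  CH2OC2H5 → C:3 H:7 O:1
Element totals:
  C: 4
  H: 10
  O: 1
Molecular formula: C4H10O.
DoU = (2C + 2 + N − H − X) / 2 = (2·4 + 2 + 0 − 10 − 0) / 2 = 0.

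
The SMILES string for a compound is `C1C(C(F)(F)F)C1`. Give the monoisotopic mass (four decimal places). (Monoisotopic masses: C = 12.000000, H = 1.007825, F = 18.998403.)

Atom tally by fragment:
  cyclopropane ring core → C:3 H:6
  (− 1 ring H displaced by substituents)
  + CF3 → C:1 F:3
Element totals:
  C: 4
  H: 5
  F: 3
Molecular formula: C4H5F3.
  M = 4(12.0) + 5(1.007825) + 3(18.998403)
    = 48.000000 + 5.039125 + 56.995209 = 110.034334

110.0343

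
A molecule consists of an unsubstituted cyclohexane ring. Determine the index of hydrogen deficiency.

Atom tally by fragment:
  cyclohexane ring core → C:6 H:12
Element totals:
  C: 6
  H: 12
Molecular formula: C6H12.
DoU = (2C + 2 + N − H − X) / 2 = (2·6 + 2 + 0 − 12 − 0) / 2 = 1.

1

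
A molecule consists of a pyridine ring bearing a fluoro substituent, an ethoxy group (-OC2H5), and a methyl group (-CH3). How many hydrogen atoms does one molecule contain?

Atom tally by fragment:
  pyridine ring core → C:5 H:5 N:1
  (− 3 ring H displaced by substituents)
  + F → F:1
  + OC2H5 → C:2 H:5 O:1
  + CH3 → C:1 H:3
Element totals:
  C: 8
  H: 10
  F: 1
  N: 1
  O: 1

10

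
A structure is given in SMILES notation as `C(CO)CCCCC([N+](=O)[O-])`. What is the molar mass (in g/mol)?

Atom tally by fragment:
  HOCH2CH2 → C:2 H:5 O:1
  CH2 → C:1 H:2
  CH2 → C:1 H:2
  CH2 → C:1 H:2
  CH2 → C:1 H:2
  CH2NO2 → C:1 H:2 N:1 O:2
Element totals:
  C: 7
  H: 15
  N: 1
  O: 3
Molecular formula: C7H15NO3.
  M = 7(12.011) + 15(1.008) + 14.007 + 3(15.999)
    = 84.077 + 15.120 + 14.007 + 47.997 = 161.201

161.20 g/mol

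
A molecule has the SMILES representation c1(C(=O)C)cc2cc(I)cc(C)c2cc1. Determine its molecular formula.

C13H11IO

Atom tally by fragment:
  naphthalene ring system core → C:10 H:8
  (− 3 ring H displaced by substituents)
  + COCH3 → C:2 H:3 O:1
  + I → I:1
  + CH3 → C:1 H:3
Element totals:
  C: 13
  H: 11
  I: 1
  O: 1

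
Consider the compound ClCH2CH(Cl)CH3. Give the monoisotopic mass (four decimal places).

111.9847

Atom tally by fragment:
  ClCH2 → C:1 H:2 Cl:1
  CH(Cl) → C:1 H:1 Cl:1
  CH3 → C:1 H:3
Element totals:
  C: 3
  H: 6
  Cl: 2
Molecular formula: C3H6Cl2.
  M = 3(12.0) + 6(1.007825) + 2(34.968853)
    = 36.000000 + 6.046950 + 69.937706 = 111.984656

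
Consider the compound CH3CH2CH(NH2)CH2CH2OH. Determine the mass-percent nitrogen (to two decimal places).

13.58%

Element totals:
  C: 5
  H: 13
  N: 1
  O: 1
Molecular formula: C5H13NO.
Molar mass = 103.165 g/mol.
Mass from N: 1 × 14.007 = 14.007 g/mol.
%N = 14.007 / 103.165 × 100 = 13.58%.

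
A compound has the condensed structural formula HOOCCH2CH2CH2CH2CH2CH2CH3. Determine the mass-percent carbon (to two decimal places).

66.63%

Atom tally by fragment:
  HOOCCH2 → C:2 H:3 O:2
  CH2 → C:1 H:2
  CH2 → C:1 H:2
  CH2 → C:1 H:2
  CH2 → C:1 H:2
  CH2 → C:1 H:2
  CH3 → C:1 H:3
Element totals:
  C: 8
  H: 16
  O: 2
Molecular formula: C8H16O2.
Molar mass = 144.214 g/mol.
Mass from C: 8 × 12.011 = 96.088 g/mol.
%C = 96.088 / 144.214 × 100 = 66.63%.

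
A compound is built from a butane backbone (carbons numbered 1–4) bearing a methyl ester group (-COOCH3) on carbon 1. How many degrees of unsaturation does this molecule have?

1

Atom tally by fragment:
  CH3OOCCH2 → C:3 H:5 O:2
  CH2 → C:1 H:2
  CH2 → C:1 H:2
  CH3 → C:1 H:3
Element totals:
  C: 6
  H: 12
  O: 2
Molecular formula: C6H12O2.
DoU = (2C + 2 + N − H − X) / 2 = (2·6 + 2 + 0 − 12 − 0) / 2 = 1.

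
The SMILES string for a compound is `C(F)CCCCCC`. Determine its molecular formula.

Atom tally by fragment:
  FCH2 → C:1 H:2 F:1
  CH2 → C:1 H:2
  CH2 → C:1 H:2
  CH2 → C:1 H:2
  CH2 → C:1 H:2
  CH2 → C:1 H:2
  CH3 → C:1 H:3
Element totals:
  C: 7
  H: 15
  F: 1

C7H15F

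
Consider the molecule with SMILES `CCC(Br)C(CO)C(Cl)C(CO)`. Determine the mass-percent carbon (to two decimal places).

Atom tally by fragment:
  CH3 → C:1 H:3
  CH2 → C:1 H:2
  CH(Br) → C:1 H:1 Br:1
  CH(CH2OH) → C:2 H:4 O:1
  CH(Cl) → C:1 H:1 Cl:1
  CH2CH2OH → C:2 H:5 O:1
Element totals:
  C: 8
  H: 16
  Br: 1
  Cl: 1
  O: 2
Molecular formula: C8H16BrClO2.
Molar mass = 259.568 g/mol.
Mass from C: 8 × 12.011 = 96.088 g/mol.
%C = 96.088 / 259.568 × 100 = 37.02%.

37.02%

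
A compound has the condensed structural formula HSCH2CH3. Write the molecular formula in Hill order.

Atom tally by fragment:
  HSCH2 → C:1 H:3 S:1
  CH3 → C:1 H:3
Element totals:
  C: 2
  H: 6
  S: 1

C2H6S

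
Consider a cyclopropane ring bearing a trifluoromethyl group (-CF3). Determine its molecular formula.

Atom tally by fragment:
  cyclopropane ring core → C:3 H:6
  (− 1 ring H displaced by substituents)
  + CF3 → C:1 F:3
Element totals:
  C: 4
  H: 5
  F: 3

C4H5F3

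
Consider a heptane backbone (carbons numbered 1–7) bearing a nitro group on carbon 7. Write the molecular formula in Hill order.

C7H15NO2

Atom tally by fragment:
  CH3 → C:1 H:3
  CH2 → C:1 H:2
  CH2 → C:1 H:2
  CH2 → C:1 H:2
  CH2 → C:1 H:2
  CH2 → C:1 H:2
  CH2NO2 → C:1 H:2 N:1 O:2
Element totals:
  C: 7
  H: 15
  N: 1
  O: 2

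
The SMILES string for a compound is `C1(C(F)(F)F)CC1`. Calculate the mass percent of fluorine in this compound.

Atom tally by fragment:
  cyclopropane ring core → C:3 H:6
  (− 1 ring H displaced by substituents)
  + CF3 → C:1 F:3
Element totals:
  C: 4
  H: 5
  F: 3
Molecular formula: C4H5F3.
Molar mass = 110.078 g/mol.
Mass from F: 3 × 18.998 = 56.994 g/mol.
%F = 56.994 / 110.078 × 100 = 51.78%.

51.78%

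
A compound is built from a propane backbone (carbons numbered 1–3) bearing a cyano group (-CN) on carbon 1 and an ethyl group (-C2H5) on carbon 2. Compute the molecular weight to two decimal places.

Atom tally by fragment:
  NCCH2 → C:2 H:2 N:1
  CH(C2H5) → C:3 H:6
  CH3 → C:1 H:3
Element totals:
  C: 6
  H: 11
  N: 1
Molecular formula: C6H11N.
  M = 6(12.011) + 11(1.008) + 14.007
    = 72.066 + 11.088 + 14.007 = 97.161

97.16 g/mol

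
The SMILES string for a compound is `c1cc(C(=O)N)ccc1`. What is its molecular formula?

Atom tally by fragment:
  benzene ring core → C:6 H:6
  (− 1 ring H displaced by substituents)
  + CONH2 → C:1 H:2 O:1 N:1
Element totals:
  C: 7
  H: 7
  N: 1
  O: 1

C7H7NO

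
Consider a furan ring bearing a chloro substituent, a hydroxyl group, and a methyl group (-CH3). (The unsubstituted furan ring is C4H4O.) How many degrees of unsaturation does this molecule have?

Atom tally by fragment:
  furan ring core → C:4 H:4 O:1
  (− 3 ring H displaced by substituents)
  + Cl → Cl:1
  + OH → O:1 H:1
  + CH3 → C:1 H:3
Element totals:
  C: 5
  H: 5
  Cl: 1
  O: 2
Molecular formula: C5H5ClO2.
DoU = (2C + 2 + N − H − X) / 2 = (2·5 + 2 + 0 − 5 − 1) / 2 = 3.

3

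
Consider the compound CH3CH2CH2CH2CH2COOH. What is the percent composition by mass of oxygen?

27.55%

Atom tally by fragment:
  CH3 → C:1 H:3
  CH2 → C:1 H:2
  CH2 → C:1 H:2
  CH2 → C:1 H:2
  CH2COOH → C:2 H:3 O:2
Element totals:
  C: 6
  H: 12
  O: 2
Molecular formula: C6H12O2.
Molar mass = 116.160 g/mol.
Mass from O: 2 × 15.999 = 31.998 g/mol.
%O = 31.998 / 116.160 × 100 = 27.55%.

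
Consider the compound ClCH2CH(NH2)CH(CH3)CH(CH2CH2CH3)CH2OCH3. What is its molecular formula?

Atom tally by fragment:
  ClCH2 → C:1 H:2 Cl:1
  CH(NH2) → C:1 H:3 N:1
  CH(CH3) → C:2 H:4
  CH(CH2CH2CH3) → C:4 H:8
  CH2OCH3 → C:2 H:5 O:1
Element totals:
  C: 10
  H: 22
  Cl: 1
  N: 1
  O: 1

C10H22ClNO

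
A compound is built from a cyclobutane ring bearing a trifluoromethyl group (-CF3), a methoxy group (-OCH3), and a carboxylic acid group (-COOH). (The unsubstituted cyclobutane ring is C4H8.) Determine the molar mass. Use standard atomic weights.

Atom tally by fragment:
  cyclobutane ring core → C:4 H:8
  (− 3 ring H displaced by substituents)
  + CF3 → C:1 F:3
  + OCH3 → C:1 H:3 O:1
  + COOH → C:1 H:1 O:2
Element totals:
  C: 7
  H: 9
  F: 3
  O: 3
Molecular formula: C7H9F3O3.
  M = 7(12.011) + 9(1.008) + 3(18.998) + 3(15.999)
    = 84.077 + 9.072 + 56.994 + 47.997 = 198.140

198.14 g/mol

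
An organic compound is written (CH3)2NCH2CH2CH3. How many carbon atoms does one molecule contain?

Atom tally by fragment:
  (CH3)2NCH2 → C:3 H:8 N:1
  CH2 → C:1 H:2
  CH3 → C:1 H:3
Element totals:
  C: 5
  H: 13
  N: 1

5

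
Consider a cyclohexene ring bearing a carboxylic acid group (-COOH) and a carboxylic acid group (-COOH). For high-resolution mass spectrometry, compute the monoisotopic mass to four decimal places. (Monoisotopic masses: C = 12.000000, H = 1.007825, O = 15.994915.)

170.0579

Atom tally by fragment:
  cyclohexene ring core → C:6 H:10
  (− 2 ring H displaced by substituents)
  + COOH → C:1 H:1 O:2
  + COOH → C:1 H:1 O:2
Element totals:
  C: 8
  H: 10
  O: 4
Molecular formula: C8H10O4.
  M = 8(12.0) + 10(1.007825) + 4(15.994915)
    = 96.000000 + 10.078250 + 63.979660 = 170.057910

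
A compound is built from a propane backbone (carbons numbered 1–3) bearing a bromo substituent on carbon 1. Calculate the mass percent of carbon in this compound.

Atom tally by fragment:
  BrCH2 → C:1 H:2 Br:1
  CH2 → C:1 H:2
  CH3 → C:1 H:3
Element totals:
  C: 3
  H: 7
  Br: 1
Molecular formula: C3H7Br.
Molar mass = 122.993 g/mol.
Mass from C: 3 × 12.011 = 36.033 g/mol.
%C = 36.033 / 122.993 × 100 = 29.30%.

29.30%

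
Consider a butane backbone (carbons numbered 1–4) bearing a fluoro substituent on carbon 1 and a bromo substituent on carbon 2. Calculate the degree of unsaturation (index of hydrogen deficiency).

Atom tally by fragment:
  FCH2 → C:1 H:2 F:1
  CH(Br) → C:1 H:1 Br:1
  CH2 → C:1 H:2
  CH3 → C:1 H:3
Element totals:
  C: 4
  H: 8
  Br: 1
  F: 1
Molecular formula: C4H8BrF.
DoU = (2C + 2 + N − H − X) / 2 = (2·4 + 2 + 0 − 8 − 2) / 2 = 0.

0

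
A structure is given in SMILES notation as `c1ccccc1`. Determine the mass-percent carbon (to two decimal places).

92.26%

Atom tally by fragment:
  benzene ring core → C:6 H:6
Element totals:
  C: 6
  H: 6
Molecular formula: C6H6.
Molar mass = 78.114 g/mol.
Mass from C: 6 × 12.011 = 72.066 g/mol.
%C = 72.066 / 78.114 × 100 = 92.26%.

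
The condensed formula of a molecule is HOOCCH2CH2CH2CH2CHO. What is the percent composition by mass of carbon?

Element totals:
  C: 6
  H: 10
  O: 3
Molecular formula: C6H10O3.
Molar mass = 130.143 g/mol.
Mass from C: 6 × 12.011 = 72.066 g/mol.
%C = 72.066 / 130.143 × 100 = 55.37%.

55.37%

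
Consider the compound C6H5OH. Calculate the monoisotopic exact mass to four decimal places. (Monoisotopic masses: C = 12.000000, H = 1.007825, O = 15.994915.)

94.0419

Atom tally by fragment:
  benzene ring core → C:6 H:6
  (− 1 ring H displaced by substituents)
  + OH → O:1 H:1
Element totals:
  C: 6
  H: 6
  O: 1
Molecular formula: C6H6O.
  M = 6(12.0) + 6(1.007825) + 15.994915
    = 72.000000 + 6.046950 + 15.994915 = 94.041865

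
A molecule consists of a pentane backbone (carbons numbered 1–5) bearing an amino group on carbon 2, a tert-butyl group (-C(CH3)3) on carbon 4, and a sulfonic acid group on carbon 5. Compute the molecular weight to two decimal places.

223.33 g/mol

Atom tally by fragment:
  CH3 → C:1 H:3
  CH(NH2) → C:1 H:3 N:1
  CH2 → C:1 H:2
  CH(C(CH3)3) → C:5 H:10
  CH2SO3H → C:1 H:3 S:1 O:3
Element totals:
  C: 9
  H: 21
  N: 1
  O: 3
  S: 1
Molecular formula: C9H21NO3S.
  M = 9(12.011) + 21(1.008) + 14.007 + 3(15.999) + 32.06
    = 108.099 + 21.168 + 14.007 + 47.997 + 32.060 = 223.331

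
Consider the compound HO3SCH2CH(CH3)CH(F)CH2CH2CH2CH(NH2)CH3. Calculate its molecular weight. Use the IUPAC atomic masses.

241.32 g/mol

Element totals:
  C: 9
  H: 20
  F: 1
  N: 1
  O: 3
  S: 1
Molecular formula: C9H20FNO3S.
  M = 9(12.011) + 20(1.008) + 18.998 + 14.007 + 3(15.999) + 32.06
    = 108.099 + 20.160 + 18.998 + 14.007 + 47.997 + 32.060 = 241.321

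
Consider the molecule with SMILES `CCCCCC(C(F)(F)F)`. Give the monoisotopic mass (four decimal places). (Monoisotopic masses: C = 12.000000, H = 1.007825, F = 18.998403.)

Atom tally by fragment:
  CH3 → C:1 H:3
  CH2 → C:1 H:2
  CH2 → C:1 H:2
  CH2 → C:1 H:2
  CH2 → C:1 H:2
  CH2CF3 → C:2 H:2 F:3
Element totals:
  C: 7
  H: 13
  F: 3
Molecular formula: C7H13F3.
  M = 7(12.0) + 13(1.007825) + 3(18.998403)
    = 84.000000 + 13.101725 + 56.995209 = 154.096934

154.0969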